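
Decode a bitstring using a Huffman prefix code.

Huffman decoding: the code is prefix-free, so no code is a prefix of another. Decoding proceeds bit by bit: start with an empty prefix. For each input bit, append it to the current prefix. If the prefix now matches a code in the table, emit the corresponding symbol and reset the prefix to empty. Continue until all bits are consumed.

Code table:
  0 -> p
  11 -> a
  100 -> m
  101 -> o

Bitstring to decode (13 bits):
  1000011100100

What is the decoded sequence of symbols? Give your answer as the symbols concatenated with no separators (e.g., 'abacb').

Answer: mppamm

Derivation:
Bit 0: prefix='1' (no match yet)
Bit 1: prefix='10' (no match yet)
Bit 2: prefix='100' -> emit 'm', reset
Bit 3: prefix='0' -> emit 'p', reset
Bit 4: prefix='0' -> emit 'p', reset
Bit 5: prefix='1' (no match yet)
Bit 6: prefix='11' -> emit 'a', reset
Bit 7: prefix='1' (no match yet)
Bit 8: prefix='10' (no match yet)
Bit 9: prefix='100' -> emit 'm', reset
Bit 10: prefix='1' (no match yet)
Bit 11: prefix='10' (no match yet)
Bit 12: prefix='100' -> emit 'm', reset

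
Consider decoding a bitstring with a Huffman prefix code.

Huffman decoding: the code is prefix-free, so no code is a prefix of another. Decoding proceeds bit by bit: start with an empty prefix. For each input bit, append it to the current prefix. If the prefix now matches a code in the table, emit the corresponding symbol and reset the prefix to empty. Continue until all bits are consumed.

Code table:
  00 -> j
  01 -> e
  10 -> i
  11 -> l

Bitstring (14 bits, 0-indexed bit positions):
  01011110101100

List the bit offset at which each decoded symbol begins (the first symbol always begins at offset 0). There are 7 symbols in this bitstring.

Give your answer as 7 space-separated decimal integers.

Answer: 0 2 4 6 8 10 12

Derivation:
Bit 0: prefix='0' (no match yet)
Bit 1: prefix='01' -> emit 'e', reset
Bit 2: prefix='0' (no match yet)
Bit 3: prefix='01' -> emit 'e', reset
Bit 4: prefix='1' (no match yet)
Bit 5: prefix='11' -> emit 'l', reset
Bit 6: prefix='1' (no match yet)
Bit 7: prefix='10' -> emit 'i', reset
Bit 8: prefix='1' (no match yet)
Bit 9: prefix='10' -> emit 'i', reset
Bit 10: prefix='1' (no match yet)
Bit 11: prefix='11' -> emit 'l', reset
Bit 12: prefix='0' (no match yet)
Bit 13: prefix='00' -> emit 'j', reset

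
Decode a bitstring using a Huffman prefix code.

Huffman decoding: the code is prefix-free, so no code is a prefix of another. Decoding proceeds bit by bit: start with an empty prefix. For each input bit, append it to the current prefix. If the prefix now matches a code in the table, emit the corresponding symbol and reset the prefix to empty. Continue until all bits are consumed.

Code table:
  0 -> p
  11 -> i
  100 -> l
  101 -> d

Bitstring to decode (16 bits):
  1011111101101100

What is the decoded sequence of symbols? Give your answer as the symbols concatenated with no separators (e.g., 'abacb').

Answer: diiddl

Derivation:
Bit 0: prefix='1' (no match yet)
Bit 1: prefix='10' (no match yet)
Bit 2: prefix='101' -> emit 'd', reset
Bit 3: prefix='1' (no match yet)
Bit 4: prefix='11' -> emit 'i', reset
Bit 5: prefix='1' (no match yet)
Bit 6: prefix='11' -> emit 'i', reset
Bit 7: prefix='1' (no match yet)
Bit 8: prefix='10' (no match yet)
Bit 9: prefix='101' -> emit 'd', reset
Bit 10: prefix='1' (no match yet)
Bit 11: prefix='10' (no match yet)
Bit 12: prefix='101' -> emit 'd', reset
Bit 13: prefix='1' (no match yet)
Bit 14: prefix='10' (no match yet)
Bit 15: prefix='100' -> emit 'l', reset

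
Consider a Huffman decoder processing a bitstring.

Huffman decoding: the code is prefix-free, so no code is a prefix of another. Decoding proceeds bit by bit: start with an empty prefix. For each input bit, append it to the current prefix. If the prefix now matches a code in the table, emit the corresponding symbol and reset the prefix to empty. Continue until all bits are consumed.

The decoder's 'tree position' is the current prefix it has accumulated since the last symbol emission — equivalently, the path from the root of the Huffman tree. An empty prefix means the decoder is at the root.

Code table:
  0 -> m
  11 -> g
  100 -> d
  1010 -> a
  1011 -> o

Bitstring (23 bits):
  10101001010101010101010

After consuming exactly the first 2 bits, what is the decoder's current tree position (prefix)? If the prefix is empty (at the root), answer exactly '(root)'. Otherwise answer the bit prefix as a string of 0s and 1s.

Bit 0: prefix='1' (no match yet)
Bit 1: prefix='10' (no match yet)

Answer: 10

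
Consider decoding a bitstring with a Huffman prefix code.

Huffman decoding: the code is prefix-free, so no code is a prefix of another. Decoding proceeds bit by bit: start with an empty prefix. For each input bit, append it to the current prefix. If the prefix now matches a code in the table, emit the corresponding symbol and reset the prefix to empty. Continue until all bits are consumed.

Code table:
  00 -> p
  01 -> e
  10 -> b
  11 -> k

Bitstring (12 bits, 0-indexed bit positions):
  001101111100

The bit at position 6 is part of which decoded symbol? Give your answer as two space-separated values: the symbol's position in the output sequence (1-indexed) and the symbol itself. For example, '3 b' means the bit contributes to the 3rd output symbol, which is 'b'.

Bit 0: prefix='0' (no match yet)
Bit 1: prefix='00' -> emit 'p', reset
Bit 2: prefix='1' (no match yet)
Bit 3: prefix='11' -> emit 'k', reset
Bit 4: prefix='0' (no match yet)
Bit 5: prefix='01' -> emit 'e', reset
Bit 6: prefix='1' (no match yet)
Bit 7: prefix='11' -> emit 'k', reset
Bit 8: prefix='1' (no match yet)
Bit 9: prefix='11' -> emit 'k', reset
Bit 10: prefix='0' (no match yet)

Answer: 4 k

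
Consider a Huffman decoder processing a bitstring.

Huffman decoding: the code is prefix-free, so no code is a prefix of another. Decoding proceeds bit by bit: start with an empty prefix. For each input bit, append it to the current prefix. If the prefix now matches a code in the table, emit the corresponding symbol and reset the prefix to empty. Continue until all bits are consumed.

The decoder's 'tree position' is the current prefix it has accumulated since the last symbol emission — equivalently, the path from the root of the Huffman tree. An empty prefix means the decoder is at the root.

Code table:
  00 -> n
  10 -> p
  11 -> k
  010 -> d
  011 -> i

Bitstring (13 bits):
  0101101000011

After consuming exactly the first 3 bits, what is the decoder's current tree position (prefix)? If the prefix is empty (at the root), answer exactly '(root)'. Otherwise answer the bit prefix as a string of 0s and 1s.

Answer: (root)

Derivation:
Bit 0: prefix='0' (no match yet)
Bit 1: prefix='01' (no match yet)
Bit 2: prefix='010' -> emit 'd', reset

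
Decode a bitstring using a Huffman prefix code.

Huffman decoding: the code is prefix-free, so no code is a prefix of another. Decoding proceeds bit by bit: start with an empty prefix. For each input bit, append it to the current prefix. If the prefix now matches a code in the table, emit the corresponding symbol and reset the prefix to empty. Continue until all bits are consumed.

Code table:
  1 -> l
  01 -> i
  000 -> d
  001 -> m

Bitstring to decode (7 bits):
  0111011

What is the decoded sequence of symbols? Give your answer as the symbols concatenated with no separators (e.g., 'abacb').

Bit 0: prefix='0' (no match yet)
Bit 1: prefix='01' -> emit 'i', reset
Bit 2: prefix='1' -> emit 'l', reset
Bit 3: prefix='1' -> emit 'l', reset
Bit 4: prefix='0' (no match yet)
Bit 5: prefix='01' -> emit 'i', reset
Bit 6: prefix='1' -> emit 'l', reset

Answer: illil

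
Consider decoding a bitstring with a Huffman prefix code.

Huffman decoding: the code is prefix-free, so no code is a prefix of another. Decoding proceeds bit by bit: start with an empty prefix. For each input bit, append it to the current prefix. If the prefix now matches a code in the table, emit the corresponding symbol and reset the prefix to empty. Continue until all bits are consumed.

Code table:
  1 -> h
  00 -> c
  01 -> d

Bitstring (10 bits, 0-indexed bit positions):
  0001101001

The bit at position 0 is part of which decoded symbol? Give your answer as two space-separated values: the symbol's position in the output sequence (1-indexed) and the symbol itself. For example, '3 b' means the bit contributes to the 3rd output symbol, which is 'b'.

Bit 0: prefix='0' (no match yet)
Bit 1: prefix='00' -> emit 'c', reset
Bit 2: prefix='0' (no match yet)
Bit 3: prefix='01' -> emit 'd', reset
Bit 4: prefix='1' -> emit 'h', reset

Answer: 1 c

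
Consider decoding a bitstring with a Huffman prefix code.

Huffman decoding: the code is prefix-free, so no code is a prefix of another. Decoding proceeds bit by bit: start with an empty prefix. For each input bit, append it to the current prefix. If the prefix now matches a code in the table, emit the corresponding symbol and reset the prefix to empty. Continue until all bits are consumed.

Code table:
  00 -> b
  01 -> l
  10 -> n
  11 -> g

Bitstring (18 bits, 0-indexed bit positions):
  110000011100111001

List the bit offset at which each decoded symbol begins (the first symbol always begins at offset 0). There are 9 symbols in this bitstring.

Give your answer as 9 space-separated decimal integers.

Bit 0: prefix='1' (no match yet)
Bit 1: prefix='11' -> emit 'g', reset
Bit 2: prefix='0' (no match yet)
Bit 3: prefix='00' -> emit 'b', reset
Bit 4: prefix='0' (no match yet)
Bit 5: prefix='00' -> emit 'b', reset
Bit 6: prefix='0' (no match yet)
Bit 7: prefix='01' -> emit 'l', reset
Bit 8: prefix='1' (no match yet)
Bit 9: prefix='11' -> emit 'g', reset
Bit 10: prefix='0' (no match yet)
Bit 11: prefix='00' -> emit 'b', reset
Bit 12: prefix='1' (no match yet)
Bit 13: prefix='11' -> emit 'g', reset
Bit 14: prefix='1' (no match yet)
Bit 15: prefix='10' -> emit 'n', reset
Bit 16: prefix='0' (no match yet)
Bit 17: prefix='01' -> emit 'l', reset

Answer: 0 2 4 6 8 10 12 14 16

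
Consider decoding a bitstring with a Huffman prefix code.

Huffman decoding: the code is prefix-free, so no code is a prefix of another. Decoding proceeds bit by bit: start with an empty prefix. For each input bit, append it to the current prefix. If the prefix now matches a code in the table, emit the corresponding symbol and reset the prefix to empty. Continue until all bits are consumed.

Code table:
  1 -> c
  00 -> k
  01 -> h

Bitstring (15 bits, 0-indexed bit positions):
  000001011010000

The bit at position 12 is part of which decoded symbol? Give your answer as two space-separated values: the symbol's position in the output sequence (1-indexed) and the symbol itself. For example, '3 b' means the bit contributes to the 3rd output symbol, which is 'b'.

Answer: 7 k

Derivation:
Bit 0: prefix='0' (no match yet)
Bit 1: prefix='00' -> emit 'k', reset
Bit 2: prefix='0' (no match yet)
Bit 3: prefix='00' -> emit 'k', reset
Bit 4: prefix='0' (no match yet)
Bit 5: prefix='01' -> emit 'h', reset
Bit 6: prefix='0' (no match yet)
Bit 7: prefix='01' -> emit 'h', reset
Bit 8: prefix='1' -> emit 'c', reset
Bit 9: prefix='0' (no match yet)
Bit 10: prefix='01' -> emit 'h', reset
Bit 11: prefix='0' (no match yet)
Bit 12: prefix='00' -> emit 'k', reset
Bit 13: prefix='0' (no match yet)
Bit 14: prefix='00' -> emit 'k', reset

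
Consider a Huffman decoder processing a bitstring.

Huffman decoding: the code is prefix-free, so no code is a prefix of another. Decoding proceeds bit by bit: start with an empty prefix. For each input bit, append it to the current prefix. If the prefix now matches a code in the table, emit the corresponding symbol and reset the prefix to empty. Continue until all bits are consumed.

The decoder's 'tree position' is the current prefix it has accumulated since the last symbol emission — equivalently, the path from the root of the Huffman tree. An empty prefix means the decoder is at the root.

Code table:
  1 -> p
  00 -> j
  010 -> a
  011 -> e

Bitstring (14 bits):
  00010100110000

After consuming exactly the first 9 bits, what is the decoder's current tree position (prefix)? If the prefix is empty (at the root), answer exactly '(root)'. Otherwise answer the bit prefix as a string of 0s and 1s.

Bit 0: prefix='0' (no match yet)
Bit 1: prefix='00' -> emit 'j', reset
Bit 2: prefix='0' (no match yet)
Bit 3: prefix='01' (no match yet)
Bit 4: prefix='010' -> emit 'a', reset
Bit 5: prefix='1' -> emit 'p', reset
Bit 6: prefix='0' (no match yet)
Bit 7: prefix='00' -> emit 'j', reset
Bit 8: prefix='1' -> emit 'p', reset

Answer: (root)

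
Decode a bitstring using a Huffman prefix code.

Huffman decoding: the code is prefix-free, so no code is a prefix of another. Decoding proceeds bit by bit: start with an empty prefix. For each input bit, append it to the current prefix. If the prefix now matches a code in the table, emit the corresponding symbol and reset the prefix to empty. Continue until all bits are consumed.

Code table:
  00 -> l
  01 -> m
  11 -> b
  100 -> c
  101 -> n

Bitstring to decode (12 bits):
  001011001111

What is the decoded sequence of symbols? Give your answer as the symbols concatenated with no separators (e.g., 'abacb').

Answer: lncbb

Derivation:
Bit 0: prefix='0' (no match yet)
Bit 1: prefix='00' -> emit 'l', reset
Bit 2: prefix='1' (no match yet)
Bit 3: prefix='10' (no match yet)
Bit 4: prefix='101' -> emit 'n', reset
Bit 5: prefix='1' (no match yet)
Bit 6: prefix='10' (no match yet)
Bit 7: prefix='100' -> emit 'c', reset
Bit 8: prefix='1' (no match yet)
Bit 9: prefix='11' -> emit 'b', reset
Bit 10: prefix='1' (no match yet)
Bit 11: prefix='11' -> emit 'b', reset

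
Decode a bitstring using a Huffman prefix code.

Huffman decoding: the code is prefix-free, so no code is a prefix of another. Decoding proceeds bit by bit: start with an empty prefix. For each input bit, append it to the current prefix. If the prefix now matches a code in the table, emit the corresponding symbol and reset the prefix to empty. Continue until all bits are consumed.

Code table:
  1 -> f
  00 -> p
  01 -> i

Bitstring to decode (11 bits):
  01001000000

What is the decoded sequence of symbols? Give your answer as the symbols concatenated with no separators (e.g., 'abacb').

Answer: ipfppp

Derivation:
Bit 0: prefix='0' (no match yet)
Bit 1: prefix='01' -> emit 'i', reset
Bit 2: prefix='0' (no match yet)
Bit 3: prefix='00' -> emit 'p', reset
Bit 4: prefix='1' -> emit 'f', reset
Bit 5: prefix='0' (no match yet)
Bit 6: prefix='00' -> emit 'p', reset
Bit 7: prefix='0' (no match yet)
Bit 8: prefix='00' -> emit 'p', reset
Bit 9: prefix='0' (no match yet)
Bit 10: prefix='00' -> emit 'p', reset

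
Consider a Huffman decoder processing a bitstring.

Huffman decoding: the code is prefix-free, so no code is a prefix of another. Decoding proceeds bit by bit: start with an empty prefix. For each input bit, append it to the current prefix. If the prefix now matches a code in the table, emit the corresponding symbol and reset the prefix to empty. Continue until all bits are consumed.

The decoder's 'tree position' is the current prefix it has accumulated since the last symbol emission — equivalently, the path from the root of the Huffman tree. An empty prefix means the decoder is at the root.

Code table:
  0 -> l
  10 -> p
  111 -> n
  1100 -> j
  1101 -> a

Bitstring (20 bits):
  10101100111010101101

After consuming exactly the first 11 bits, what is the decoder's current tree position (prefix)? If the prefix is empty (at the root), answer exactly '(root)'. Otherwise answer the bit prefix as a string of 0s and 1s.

Bit 0: prefix='1' (no match yet)
Bit 1: prefix='10' -> emit 'p', reset
Bit 2: prefix='1' (no match yet)
Bit 3: prefix='10' -> emit 'p', reset
Bit 4: prefix='1' (no match yet)
Bit 5: prefix='11' (no match yet)
Bit 6: prefix='110' (no match yet)
Bit 7: prefix='1100' -> emit 'j', reset
Bit 8: prefix='1' (no match yet)
Bit 9: prefix='11' (no match yet)
Bit 10: prefix='111' -> emit 'n', reset

Answer: (root)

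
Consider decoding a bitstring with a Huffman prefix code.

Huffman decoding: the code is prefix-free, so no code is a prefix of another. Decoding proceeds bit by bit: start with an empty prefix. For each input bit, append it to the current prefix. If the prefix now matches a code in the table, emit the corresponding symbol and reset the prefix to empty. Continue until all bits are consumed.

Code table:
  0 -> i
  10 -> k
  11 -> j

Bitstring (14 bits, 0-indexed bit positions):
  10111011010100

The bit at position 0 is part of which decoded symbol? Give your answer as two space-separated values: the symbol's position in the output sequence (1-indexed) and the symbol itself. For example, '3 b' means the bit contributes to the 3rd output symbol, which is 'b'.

Answer: 1 k

Derivation:
Bit 0: prefix='1' (no match yet)
Bit 1: prefix='10' -> emit 'k', reset
Bit 2: prefix='1' (no match yet)
Bit 3: prefix='11' -> emit 'j', reset
Bit 4: prefix='1' (no match yet)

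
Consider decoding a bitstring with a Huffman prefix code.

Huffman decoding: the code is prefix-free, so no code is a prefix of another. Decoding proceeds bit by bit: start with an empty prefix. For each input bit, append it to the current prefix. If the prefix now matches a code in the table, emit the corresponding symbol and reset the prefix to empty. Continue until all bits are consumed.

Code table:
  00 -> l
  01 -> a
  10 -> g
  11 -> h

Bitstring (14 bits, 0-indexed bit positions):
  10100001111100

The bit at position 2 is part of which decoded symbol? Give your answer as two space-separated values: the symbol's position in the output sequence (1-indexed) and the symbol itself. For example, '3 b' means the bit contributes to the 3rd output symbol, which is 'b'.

Answer: 2 g

Derivation:
Bit 0: prefix='1' (no match yet)
Bit 1: prefix='10' -> emit 'g', reset
Bit 2: prefix='1' (no match yet)
Bit 3: prefix='10' -> emit 'g', reset
Bit 4: prefix='0' (no match yet)
Bit 5: prefix='00' -> emit 'l', reset
Bit 6: prefix='0' (no match yet)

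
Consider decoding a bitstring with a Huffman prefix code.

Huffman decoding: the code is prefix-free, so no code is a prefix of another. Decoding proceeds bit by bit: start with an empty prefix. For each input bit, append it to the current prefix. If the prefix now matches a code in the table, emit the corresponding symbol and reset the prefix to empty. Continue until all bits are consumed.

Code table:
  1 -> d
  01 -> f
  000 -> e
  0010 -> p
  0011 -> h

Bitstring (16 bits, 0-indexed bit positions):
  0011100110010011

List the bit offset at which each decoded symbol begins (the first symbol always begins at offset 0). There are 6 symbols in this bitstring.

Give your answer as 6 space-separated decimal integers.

Bit 0: prefix='0' (no match yet)
Bit 1: prefix='00' (no match yet)
Bit 2: prefix='001' (no match yet)
Bit 3: prefix='0011' -> emit 'h', reset
Bit 4: prefix='1' -> emit 'd', reset
Bit 5: prefix='0' (no match yet)
Bit 6: prefix='00' (no match yet)
Bit 7: prefix='001' (no match yet)
Bit 8: prefix='0011' -> emit 'h', reset
Bit 9: prefix='0' (no match yet)
Bit 10: prefix='00' (no match yet)
Bit 11: prefix='001' (no match yet)
Bit 12: prefix='0010' -> emit 'p', reset
Bit 13: prefix='0' (no match yet)
Bit 14: prefix='01' -> emit 'f', reset
Bit 15: prefix='1' -> emit 'd', reset

Answer: 0 4 5 9 13 15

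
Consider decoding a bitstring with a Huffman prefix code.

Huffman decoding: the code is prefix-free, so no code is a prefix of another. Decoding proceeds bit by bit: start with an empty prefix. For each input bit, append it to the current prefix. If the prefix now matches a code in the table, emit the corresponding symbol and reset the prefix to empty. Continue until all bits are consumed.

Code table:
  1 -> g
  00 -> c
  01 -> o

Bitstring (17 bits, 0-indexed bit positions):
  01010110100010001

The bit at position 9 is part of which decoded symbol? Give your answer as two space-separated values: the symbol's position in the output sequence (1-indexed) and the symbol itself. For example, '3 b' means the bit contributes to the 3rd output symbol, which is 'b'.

Answer: 6 c

Derivation:
Bit 0: prefix='0' (no match yet)
Bit 1: prefix='01' -> emit 'o', reset
Bit 2: prefix='0' (no match yet)
Bit 3: prefix='01' -> emit 'o', reset
Bit 4: prefix='0' (no match yet)
Bit 5: prefix='01' -> emit 'o', reset
Bit 6: prefix='1' -> emit 'g', reset
Bit 7: prefix='0' (no match yet)
Bit 8: prefix='01' -> emit 'o', reset
Bit 9: prefix='0' (no match yet)
Bit 10: prefix='00' -> emit 'c', reset
Bit 11: prefix='0' (no match yet)
Bit 12: prefix='01' -> emit 'o', reset
Bit 13: prefix='0' (no match yet)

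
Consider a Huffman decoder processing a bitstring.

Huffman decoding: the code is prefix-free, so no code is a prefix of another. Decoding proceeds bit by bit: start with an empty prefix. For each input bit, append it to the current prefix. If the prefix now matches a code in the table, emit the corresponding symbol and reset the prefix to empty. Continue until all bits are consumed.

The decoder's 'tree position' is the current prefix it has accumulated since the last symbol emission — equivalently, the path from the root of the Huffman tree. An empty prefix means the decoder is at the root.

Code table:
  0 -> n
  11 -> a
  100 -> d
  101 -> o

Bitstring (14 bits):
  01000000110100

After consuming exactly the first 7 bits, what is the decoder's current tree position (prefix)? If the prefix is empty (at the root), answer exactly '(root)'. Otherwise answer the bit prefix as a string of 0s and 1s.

Bit 0: prefix='0' -> emit 'n', reset
Bit 1: prefix='1' (no match yet)
Bit 2: prefix='10' (no match yet)
Bit 3: prefix='100' -> emit 'd', reset
Bit 4: prefix='0' -> emit 'n', reset
Bit 5: prefix='0' -> emit 'n', reset
Bit 6: prefix='0' -> emit 'n', reset

Answer: (root)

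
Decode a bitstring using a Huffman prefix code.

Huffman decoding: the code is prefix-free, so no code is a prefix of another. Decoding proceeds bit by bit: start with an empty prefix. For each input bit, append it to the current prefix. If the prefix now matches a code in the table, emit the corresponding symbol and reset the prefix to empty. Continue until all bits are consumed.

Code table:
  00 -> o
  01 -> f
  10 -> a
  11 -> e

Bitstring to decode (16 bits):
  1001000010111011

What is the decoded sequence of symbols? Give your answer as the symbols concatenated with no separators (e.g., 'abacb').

Answer: afooaeae

Derivation:
Bit 0: prefix='1' (no match yet)
Bit 1: prefix='10' -> emit 'a', reset
Bit 2: prefix='0' (no match yet)
Bit 3: prefix='01' -> emit 'f', reset
Bit 4: prefix='0' (no match yet)
Bit 5: prefix='00' -> emit 'o', reset
Bit 6: prefix='0' (no match yet)
Bit 7: prefix='00' -> emit 'o', reset
Bit 8: prefix='1' (no match yet)
Bit 9: prefix='10' -> emit 'a', reset
Bit 10: prefix='1' (no match yet)
Bit 11: prefix='11' -> emit 'e', reset
Bit 12: prefix='1' (no match yet)
Bit 13: prefix='10' -> emit 'a', reset
Bit 14: prefix='1' (no match yet)
Bit 15: prefix='11' -> emit 'e', reset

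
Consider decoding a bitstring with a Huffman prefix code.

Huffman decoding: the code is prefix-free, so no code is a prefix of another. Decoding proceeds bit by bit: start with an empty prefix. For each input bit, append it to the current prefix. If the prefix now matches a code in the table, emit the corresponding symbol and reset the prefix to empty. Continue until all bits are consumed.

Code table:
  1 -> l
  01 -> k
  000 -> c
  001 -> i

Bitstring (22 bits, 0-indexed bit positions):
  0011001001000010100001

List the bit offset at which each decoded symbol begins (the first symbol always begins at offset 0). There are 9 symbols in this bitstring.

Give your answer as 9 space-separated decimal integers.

Bit 0: prefix='0' (no match yet)
Bit 1: prefix='00' (no match yet)
Bit 2: prefix='001' -> emit 'i', reset
Bit 3: prefix='1' -> emit 'l', reset
Bit 4: prefix='0' (no match yet)
Bit 5: prefix='00' (no match yet)
Bit 6: prefix='001' -> emit 'i', reset
Bit 7: prefix='0' (no match yet)
Bit 8: prefix='00' (no match yet)
Bit 9: prefix='001' -> emit 'i', reset
Bit 10: prefix='0' (no match yet)
Bit 11: prefix='00' (no match yet)
Bit 12: prefix='000' -> emit 'c', reset
Bit 13: prefix='0' (no match yet)
Bit 14: prefix='01' -> emit 'k', reset
Bit 15: prefix='0' (no match yet)
Bit 16: prefix='01' -> emit 'k', reset
Bit 17: prefix='0' (no match yet)
Bit 18: prefix='00' (no match yet)
Bit 19: prefix='000' -> emit 'c', reset
Bit 20: prefix='0' (no match yet)
Bit 21: prefix='01' -> emit 'k', reset

Answer: 0 3 4 7 10 13 15 17 20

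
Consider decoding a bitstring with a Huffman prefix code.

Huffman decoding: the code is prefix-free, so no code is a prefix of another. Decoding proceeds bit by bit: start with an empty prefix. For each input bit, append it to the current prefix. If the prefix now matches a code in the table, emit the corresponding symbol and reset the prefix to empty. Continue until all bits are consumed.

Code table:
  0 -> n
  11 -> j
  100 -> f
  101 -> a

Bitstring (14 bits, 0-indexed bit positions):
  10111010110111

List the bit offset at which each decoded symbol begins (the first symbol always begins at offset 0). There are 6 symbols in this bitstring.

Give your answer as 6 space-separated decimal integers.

Bit 0: prefix='1' (no match yet)
Bit 1: prefix='10' (no match yet)
Bit 2: prefix='101' -> emit 'a', reset
Bit 3: prefix='1' (no match yet)
Bit 4: prefix='11' -> emit 'j', reset
Bit 5: prefix='0' -> emit 'n', reset
Bit 6: prefix='1' (no match yet)
Bit 7: prefix='10' (no match yet)
Bit 8: prefix='101' -> emit 'a', reset
Bit 9: prefix='1' (no match yet)
Bit 10: prefix='10' (no match yet)
Bit 11: prefix='101' -> emit 'a', reset
Bit 12: prefix='1' (no match yet)
Bit 13: prefix='11' -> emit 'j', reset

Answer: 0 3 5 6 9 12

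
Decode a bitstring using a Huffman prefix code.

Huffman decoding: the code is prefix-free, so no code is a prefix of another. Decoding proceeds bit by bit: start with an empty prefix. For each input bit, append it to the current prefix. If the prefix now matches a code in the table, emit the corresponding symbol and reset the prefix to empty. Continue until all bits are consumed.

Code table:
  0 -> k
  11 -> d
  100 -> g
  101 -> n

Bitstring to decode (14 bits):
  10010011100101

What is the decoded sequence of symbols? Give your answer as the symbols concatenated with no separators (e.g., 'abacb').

Answer: ggdgn

Derivation:
Bit 0: prefix='1' (no match yet)
Bit 1: prefix='10' (no match yet)
Bit 2: prefix='100' -> emit 'g', reset
Bit 3: prefix='1' (no match yet)
Bit 4: prefix='10' (no match yet)
Bit 5: prefix='100' -> emit 'g', reset
Bit 6: prefix='1' (no match yet)
Bit 7: prefix='11' -> emit 'd', reset
Bit 8: prefix='1' (no match yet)
Bit 9: prefix='10' (no match yet)
Bit 10: prefix='100' -> emit 'g', reset
Bit 11: prefix='1' (no match yet)
Bit 12: prefix='10' (no match yet)
Bit 13: prefix='101' -> emit 'n', reset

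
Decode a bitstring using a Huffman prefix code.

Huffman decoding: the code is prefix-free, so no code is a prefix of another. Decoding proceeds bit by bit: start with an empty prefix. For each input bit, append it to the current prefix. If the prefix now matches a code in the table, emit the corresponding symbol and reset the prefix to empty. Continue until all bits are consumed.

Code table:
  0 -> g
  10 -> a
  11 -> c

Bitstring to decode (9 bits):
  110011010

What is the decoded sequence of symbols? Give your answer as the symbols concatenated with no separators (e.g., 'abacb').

Bit 0: prefix='1' (no match yet)
Bit 1: prefix='11' -> emit 'c', reset
Bit 2: prefix='0' -> emit 'g', reset
Bit 3: prefix='0' -> emit 'g', reset
Bit 4: prefix='1' (no match yet)
Bit 5: prefix='11' -> emit 'c', reset
Bit 6: prefix='0' -> emit 'g', reset
Bit 7: prefix='1' (no match yet)
Bit 8: prefix='10' -> emit 'a', reset

Answer: cggcga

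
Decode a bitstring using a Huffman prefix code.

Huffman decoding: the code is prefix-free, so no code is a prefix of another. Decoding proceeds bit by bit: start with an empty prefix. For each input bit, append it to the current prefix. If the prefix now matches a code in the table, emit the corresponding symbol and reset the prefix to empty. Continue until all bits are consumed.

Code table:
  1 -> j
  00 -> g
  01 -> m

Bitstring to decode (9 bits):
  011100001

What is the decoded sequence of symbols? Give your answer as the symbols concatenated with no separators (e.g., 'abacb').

Answer: mjjggj

Derivation:
Bit 0: prefix='0' (no match yet)
Bit 1: prefix='01' -> emit 'm', reset
Bit 2: prefix='1' -> emit 'j', reset
Bit 3: prefix='1' -> emit 'j', reset
Bit 4: prefix='0' (no match yet)
Bit 5: prefix='00' -> emit 'g', reset
Bit 6: prefix='0' (no match yet)
Bit 7: prefix='00' -> emit 'g', reset
Bit 8: prefix='1' -> emit 'j', reset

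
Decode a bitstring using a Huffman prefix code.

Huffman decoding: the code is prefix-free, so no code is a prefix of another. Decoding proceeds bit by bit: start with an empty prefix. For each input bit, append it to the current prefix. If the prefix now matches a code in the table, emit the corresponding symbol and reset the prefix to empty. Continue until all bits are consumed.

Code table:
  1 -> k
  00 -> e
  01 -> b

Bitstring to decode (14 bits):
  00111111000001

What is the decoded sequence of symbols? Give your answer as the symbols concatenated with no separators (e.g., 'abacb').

Answer: ekkkkkkeeb

Derivation:
Bit 0: prefix='0' (no match yet)
Bit 1: prefix='00' -> emit 'e', reset
Bit 2: prefix='1' -> emit 'k', reset
Bit 3: prefix='1' -> emit 'k', reset
Bit 4: prefix='1' -> emit 'k', reset
Bit 5: prefix='1' -> emit 'k', reset
Bit 6: prefix='1' -> emit 'k', reset
Bit 7: prefix='1' -> emit 'k', reset
Bit 8: prefix='0' (no match yet)
Bit 9: prefix='00' -> emit 'e', reset
Bit 10: prefix='0' (no match yet)
Bit 11: prefix='00' -> emit 'e', reset
Bit 12: prefix='0' (no match yet)
Bit 13: prefix='01' -> emit 'b', reset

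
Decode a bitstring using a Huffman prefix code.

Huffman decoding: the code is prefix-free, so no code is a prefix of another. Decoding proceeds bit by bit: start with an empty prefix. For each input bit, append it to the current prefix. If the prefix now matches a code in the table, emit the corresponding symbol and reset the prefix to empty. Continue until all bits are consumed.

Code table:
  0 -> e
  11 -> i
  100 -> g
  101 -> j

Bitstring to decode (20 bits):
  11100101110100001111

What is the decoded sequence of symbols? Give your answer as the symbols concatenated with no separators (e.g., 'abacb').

Bit 0: prefix='1' (no match yet)
Bit 1: prefix='11' -> emit 'i', reset
Bit 2: prefix='1' (no match yet)
Bit 3: prefix='10' (no match yet)
Bit 4: prefix='100' -> emit 'g', reset
Bit 5: prefix='1' (no match yet)
Bit 6: prefix='10' (no match yet)
Bit 7: prefix='101' -> emit 'j', reset
Bit 8: prefix='1' (no match yet)
Bit 9: prefix='11' -> emit 'i', reset
Bit 10: prefix='0' -> emit 'e', reset
Bit 11: prefix='1' (no match yet)
Bit 12: prefix='10' (no match yet)
Bit 13: prefix='100' -> emit 'g', reset
Bit 14: prefix='0' -> emit 'e', reset
Bit 15: prefix='0' -> emit 'e', reset
Bit 16: prefix='1' (no match yet)
Bit 17: prefix='11' -> emit 'i', reset
Bit 18: prefix='1' (no match yet)
Bit 19: prefix='11' -> emit 'i', reset

Answer: igjiegeeii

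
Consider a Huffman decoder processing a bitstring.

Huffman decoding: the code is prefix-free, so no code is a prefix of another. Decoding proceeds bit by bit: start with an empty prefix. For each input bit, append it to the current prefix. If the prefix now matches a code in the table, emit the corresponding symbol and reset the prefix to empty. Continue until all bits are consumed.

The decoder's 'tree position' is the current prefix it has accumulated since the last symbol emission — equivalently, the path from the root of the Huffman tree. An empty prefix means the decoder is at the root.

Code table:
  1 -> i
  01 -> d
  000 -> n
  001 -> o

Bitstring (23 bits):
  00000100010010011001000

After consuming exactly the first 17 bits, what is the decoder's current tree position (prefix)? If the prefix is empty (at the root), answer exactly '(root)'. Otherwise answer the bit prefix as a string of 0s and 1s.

Bit 0: prefix='0' (no match yet)
Bit 1: prefix='00' (no match yet)
Bit 2: prefix='000' -> emit 'n', reset
Bit 3: prefix='0' (no match yet)
Bit 4: prefix='00' (no match yet)
Bit 5: prefix='001' -> emit 'o', reset
Bit 6: prefix='0' (no match yet)
Bit 7: prefix='00' (no match yet)
Bit 8: prefix='000' -> emit 'n', reset
Bit 9: prefix='1' -> emit 'i', reset
Bit 10: prefix='0' (no match yet)
Bit 11: prefix='00' (no match yet)
Bit 12: prefix='001' -> emit 'o', reset
Bit 13: prefix='0' (no match yet)
Bit 14: prefix='00' (no match yet)
Bit 15: prefix='001' -> emit 'o', reset
Bit 16: prefix='1' -> emit 'i', reset

Answer: (root)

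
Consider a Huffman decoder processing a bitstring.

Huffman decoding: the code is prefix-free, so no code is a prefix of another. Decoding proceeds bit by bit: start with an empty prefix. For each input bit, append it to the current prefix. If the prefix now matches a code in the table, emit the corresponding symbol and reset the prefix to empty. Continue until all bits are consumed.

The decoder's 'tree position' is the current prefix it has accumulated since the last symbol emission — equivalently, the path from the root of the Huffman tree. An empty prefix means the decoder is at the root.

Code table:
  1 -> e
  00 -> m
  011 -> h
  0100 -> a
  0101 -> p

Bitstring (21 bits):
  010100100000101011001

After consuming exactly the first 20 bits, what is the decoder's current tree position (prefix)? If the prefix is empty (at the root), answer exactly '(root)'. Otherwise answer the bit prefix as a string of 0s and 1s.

Bit 0: prefix='0' (no match yet)
Bit 1: prefix='01' (no match yet)
Bit 2: prefix='010' (no match yet)
Bit 3: prefix='0101' -> emit 'p', reset
Bit 4: prefix='0' (no match yet)
Bit 5: prefix='00' -> emit 'm', reset
Bit 6: prefix='1' -> emit 'e', reset
Bit 7: prefix='0' (no match yet)
Bit 8: prefix='00' -> emit 'm', reset
Bit 9: prefix='0' (no match yet)
Bit 10: prefix='00' -> emit 'm', reset
Bit 11: prefix='0' (no match yet)
Bit 12: prefix='01' (no match yet)
Bit 13: prefix='010' (no match yet)
Bit 14: prefix='0101' -> emit 'p', reset
Bit 15: prefix='0' (no match yet)
Bit 16: prefix='01' (no match yet)
Bit 17: prefix='011' -> emit 'h', reset
Bit 18: prefix='0' (no match yet)
Bit 19: prefix='00' -> emit 'm', reset

Answer: (root)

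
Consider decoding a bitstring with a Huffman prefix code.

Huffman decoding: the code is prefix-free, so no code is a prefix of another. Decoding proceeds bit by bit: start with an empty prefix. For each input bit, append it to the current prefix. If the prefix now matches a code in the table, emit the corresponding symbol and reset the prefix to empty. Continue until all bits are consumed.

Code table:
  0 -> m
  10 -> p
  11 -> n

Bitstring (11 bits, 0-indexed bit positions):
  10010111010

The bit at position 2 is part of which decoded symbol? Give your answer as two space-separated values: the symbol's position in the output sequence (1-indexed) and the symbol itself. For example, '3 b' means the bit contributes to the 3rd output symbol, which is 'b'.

Bit 0: prefix='1' (no match yet)
Bit 1: prefix='10' -> emit 'p', reset
Bit 2: prefix='0' -> emit 'm', reset
Bit 3: prefix='1' (no match yet)
Bit 4: prefix='10' -> emit 'p', reset
Bit 5: prefix='1' (no match yet)
Bit 6: prefix='11' -> emit 'n', reset

Answer: 2 m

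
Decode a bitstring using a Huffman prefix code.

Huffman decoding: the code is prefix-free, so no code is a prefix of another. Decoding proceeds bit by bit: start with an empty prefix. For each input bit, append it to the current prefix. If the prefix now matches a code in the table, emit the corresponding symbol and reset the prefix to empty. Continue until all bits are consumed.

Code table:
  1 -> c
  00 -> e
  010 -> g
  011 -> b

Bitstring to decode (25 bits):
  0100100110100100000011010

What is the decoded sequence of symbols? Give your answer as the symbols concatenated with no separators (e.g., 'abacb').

Bit 0: prefix='0' (no match yet)
Bit 1: prefix='01' (no match yet)
Bit 2: prefix='010' -> emit 'g', reset
Bit 3: prefix='0' (no match yet)
Bit 4: prefix='01' (no match yet)
Bit 5: prefix='010' -> emit 'g', reset
Bit 6: prefix='0' (no match yet)
Bit 7: prefix='01' (no match yet)
Bit 8: prefix='011' -> emit 'b', reset
Bit 9: prefix='0' (no match yet)
Bit 10: prefix='01' (no match yet)
Bit 11: prefix='010' -> emit 'g', reset
Bit 12: prefix='0' (no match yet)
Bit 13: prefix='01' (no match yet)
Bit 14: prefix='010' -> emit 'g', reset
Bit 15: prefix='0' (no match yet)
Bit 16: prefix='00' -> emit 'e', reset
Bit 17: prefix='0' (no match yet)
Bit 18: prefix='00' -> emit 'e', reset
Bit 19: prefix='0' (no match yet)
Bit 20: prefix='01' (no match yet)
Bit 21: prefix='011' -> emit 'b', reset
Bit 22: prefix='0' (no match yet)
Bit 23: prefix='01' (no match yet)
Bit 24: prefix='010' -> emit 'g', reset

Answer: ggbggeebg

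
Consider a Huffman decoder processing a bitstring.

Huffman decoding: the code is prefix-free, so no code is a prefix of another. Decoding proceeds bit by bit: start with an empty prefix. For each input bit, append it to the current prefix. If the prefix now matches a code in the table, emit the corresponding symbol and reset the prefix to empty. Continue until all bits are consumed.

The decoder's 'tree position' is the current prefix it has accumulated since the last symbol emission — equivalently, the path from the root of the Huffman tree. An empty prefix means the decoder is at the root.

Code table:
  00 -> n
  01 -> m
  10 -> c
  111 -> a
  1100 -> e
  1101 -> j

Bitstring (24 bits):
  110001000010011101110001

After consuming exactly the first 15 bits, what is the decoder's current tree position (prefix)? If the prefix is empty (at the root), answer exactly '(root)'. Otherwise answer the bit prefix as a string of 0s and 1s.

Bit 0: prefix='1' (no match yet)
Bit 1: prefix='11' (no match yet)
Bit 2: prefix='110' (no match yet)
Bit 3: prefix='1100' -> emit 'e', reset
Bit 4: prefix='0' (no match yet)
Bit 5: prefix='01' -> emit 'm', reset
Bit 6: prefix='0' (no match yet)
Bit 7: prefix='00' -> emit 'n', reset
Bit 8: prefix='0' (no match yet)
Bit 9: prefix='00' -> emit 'n', reset
Bit 10: prefix='1' (no match yet)
Bit 11: prefix='10' -> emit 'c', reset
Bit 12: prefix='0' (no match yet)
Bit 13: prefix='01' -> emit 'm', reset
Bit 14: prefix='1' (no match yet)

Answer: 1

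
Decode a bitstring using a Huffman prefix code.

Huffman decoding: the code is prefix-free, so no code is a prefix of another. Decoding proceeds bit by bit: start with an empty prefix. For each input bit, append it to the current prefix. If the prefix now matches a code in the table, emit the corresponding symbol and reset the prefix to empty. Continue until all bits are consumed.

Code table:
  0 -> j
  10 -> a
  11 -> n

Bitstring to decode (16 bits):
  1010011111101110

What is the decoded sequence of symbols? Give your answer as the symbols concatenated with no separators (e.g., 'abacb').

Bit 0: prefix='1' (no match yet)
Bit 1: prefix='10' -> emit 'a', reset
Bit 2: prefix='1' (no match yet)
Bit 3: prefix='10' -> emit 'a', reset
Bit 4: prefix='0' -> emit 'j', reset
Bit 5: prefix='1' (no match yet)
Bit 6: prefix='11' -> emit 'n', reset
Bit 7: prefix='1' (no match yet)
Bit 8: prefix='11' -> emit 'n', reset
Bit 9: prefix='1' (no match yet)
Bit 10: prefix='11' -> emit 'n', reset
Bit 11: prefix='0' -> emit 'j', reset
Bit 12: prefix='1' (no match yet)
Bit 13: prefix='11' -> emit 'n', reset
Bit 14: prefix='1' (no match yet)
Bit 15: prefix='10' -> emit 'a', reset

Answer: aajnnnjna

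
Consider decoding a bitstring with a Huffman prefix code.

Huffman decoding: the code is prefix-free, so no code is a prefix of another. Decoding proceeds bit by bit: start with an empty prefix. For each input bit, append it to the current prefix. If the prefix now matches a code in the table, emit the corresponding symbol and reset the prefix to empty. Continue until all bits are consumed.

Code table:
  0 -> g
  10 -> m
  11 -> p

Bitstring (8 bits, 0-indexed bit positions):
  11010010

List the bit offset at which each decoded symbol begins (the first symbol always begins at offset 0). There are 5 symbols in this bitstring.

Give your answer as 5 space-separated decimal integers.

Answer: 0 2 3 5 6

Derivation:
Bit 0: prefix='1' (no match yet)
Bit 1: prefix='11' -> emit 'p', reset
Bit 2: prefix='0' -> emit 'g', reset
Bit 3: prefix='1' (no match yet)
Bit 4: prefix='10' -> emit 'm', reset
Bit 5: prefix='0' -> emit 'g', reset
Bit 6: prefix='1' (no match yet)
Bit 7: prefix='10' -> emit 'm', reset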